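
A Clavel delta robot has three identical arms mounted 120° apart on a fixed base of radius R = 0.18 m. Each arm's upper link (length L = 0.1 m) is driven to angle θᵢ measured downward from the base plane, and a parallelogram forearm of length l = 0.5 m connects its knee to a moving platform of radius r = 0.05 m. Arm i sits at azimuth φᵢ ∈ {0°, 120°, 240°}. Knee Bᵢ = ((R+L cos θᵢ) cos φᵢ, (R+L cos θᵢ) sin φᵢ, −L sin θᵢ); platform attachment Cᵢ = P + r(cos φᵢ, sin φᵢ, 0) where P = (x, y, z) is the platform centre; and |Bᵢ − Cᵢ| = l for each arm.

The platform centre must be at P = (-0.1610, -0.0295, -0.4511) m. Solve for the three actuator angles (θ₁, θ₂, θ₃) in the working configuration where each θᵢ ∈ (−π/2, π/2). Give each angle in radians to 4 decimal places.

rotate P by −φ1: (-0.1610, -0.0295, -0.4511)
  A=0.2910, B=-0.4511, C=(l²−L²−A²−y'²−z²)/(2L)=-0.2452
  √(A²+B²)=0.5368;  θ1 = -0.9979+2.0452 ≈ 1.0473
φ2=120.0° → target in arm frame (0.0550, 0.1542)
  A=0.0750, B=-0.4511, C=(l²−L²−A²−y'²−z²)/(2L)=0.0355
  γ=atan2(-0.4511,0.0750)=-1.4059;  ψ=arccos(0.0777)=1.4930;  θ2=γ+ψ≈0.0871
arm 3 (φ=240.0°): x'=0.1060, y'=-0.1247
  A cos θ + B sin θ = C:  0.0240·cos θ + -0.4511·sin θ = 0.1019
  γ=atan2(-0.4511,0.0240)=-1.5177;  ψ=arccos(0.2257)=1.3432;  θ3=γ+ψ≈-0.1746

θ₁ = 1.0473, θ₂ = 0.0871, θ₃ = -0.1746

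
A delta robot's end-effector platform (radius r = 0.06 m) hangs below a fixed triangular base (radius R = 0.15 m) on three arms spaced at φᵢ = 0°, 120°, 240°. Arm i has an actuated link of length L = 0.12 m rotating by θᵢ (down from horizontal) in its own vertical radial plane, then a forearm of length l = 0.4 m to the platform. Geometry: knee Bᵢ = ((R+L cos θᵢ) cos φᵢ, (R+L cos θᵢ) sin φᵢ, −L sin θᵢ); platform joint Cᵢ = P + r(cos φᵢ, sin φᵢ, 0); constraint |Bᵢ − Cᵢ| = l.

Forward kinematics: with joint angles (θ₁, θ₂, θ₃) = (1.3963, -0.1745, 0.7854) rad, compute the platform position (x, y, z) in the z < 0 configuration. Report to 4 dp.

φ1=0.0°: virtual centre (0.1108, 0.0000, -0.1182), radius l
φ2=120.0°: virtual centre (-0.1041, 0.1803, 0.0208), radius l
arm 3 at φ=240.0°: ρ3 = 0.1749;  centre 3 = (-0.0874, -0.1514, -0.0849)
eliminate P² terms by subtracting sphere 1 from 2 and 3
plane₁₂: -0.4298x+0.3606y+0.2780z = 0.0175
Cramer: x(z) = -0.0346+0.3962z;  y(z) = 0.0073-0.2987z
quadratic in z: (1.2462)z²+(0.1167)z+(-0.1248)=0, √Δ=0.7974 → z ∈ {-0.3667, 0.2731}; z = -0.3667 (taking z<0)
x = -0.1800, y = 0.1169

(-0.1800, 0.1169, -0.3667)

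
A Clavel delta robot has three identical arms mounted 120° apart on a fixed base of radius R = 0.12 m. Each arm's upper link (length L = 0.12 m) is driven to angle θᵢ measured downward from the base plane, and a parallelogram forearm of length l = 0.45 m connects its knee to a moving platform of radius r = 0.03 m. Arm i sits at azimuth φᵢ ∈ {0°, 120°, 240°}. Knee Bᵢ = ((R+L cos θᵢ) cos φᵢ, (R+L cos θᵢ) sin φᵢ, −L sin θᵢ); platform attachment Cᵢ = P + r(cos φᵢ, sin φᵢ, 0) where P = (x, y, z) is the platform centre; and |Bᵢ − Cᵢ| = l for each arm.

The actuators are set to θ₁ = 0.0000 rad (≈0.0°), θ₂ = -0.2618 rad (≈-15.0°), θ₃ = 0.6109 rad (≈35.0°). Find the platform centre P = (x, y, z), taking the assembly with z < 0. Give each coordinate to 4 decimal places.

(0.0309, 0.1209, -0.3947)

O1 = (0.2100·cos0.0°, 0.2100·sin0.0°, 0.0000) = (0.2100, 0.0000, 0.0000)
arm 2 at φ=120.0°: (R−r)+L cos θ2 = 0.2059;  O2 = (-0.1030, 0.1783, 0.0311)
O3 = (0.1883·cos240.0°, 0.1883·sin240.0°, -0.0688) = (-0.0941, -0.1631, -0.0688)
eliminate P² terms by subtracting sphere 1 from 2 and 3
[-0.6259 0.3566 0.0621]·P = -0.0007;  [-0.6083 -0.3261 -0.1377]·P = -0.0039
det = 0.4211;  x = 0.0039+-0.0685z,  y = 0.0047+-0.2944z
quadratic in z: (1.0913)z²+(0.0254)z+(-0.1600)=0, √Δ=0.8361 → z ∈ {-0.3947, 0.3714}; z = -0.3947 (taking z<0)
x = 0.0309, y = 0.1209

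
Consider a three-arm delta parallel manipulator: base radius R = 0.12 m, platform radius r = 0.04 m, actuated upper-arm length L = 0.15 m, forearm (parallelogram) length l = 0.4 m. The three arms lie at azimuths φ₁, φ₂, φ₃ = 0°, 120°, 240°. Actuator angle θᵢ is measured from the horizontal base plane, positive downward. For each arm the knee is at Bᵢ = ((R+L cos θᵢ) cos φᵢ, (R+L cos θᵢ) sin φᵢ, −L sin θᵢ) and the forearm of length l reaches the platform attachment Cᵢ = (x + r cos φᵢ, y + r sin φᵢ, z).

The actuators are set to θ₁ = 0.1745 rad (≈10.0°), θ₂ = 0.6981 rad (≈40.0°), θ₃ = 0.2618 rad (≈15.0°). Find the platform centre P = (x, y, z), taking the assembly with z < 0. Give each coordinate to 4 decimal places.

(0.0545, -0.0690, -0.3799)

arm 1 at φ=0.0°: (R−r)+L cos θ1 = 0.2277;  centre 1 = (0.2277, 0.0000, -0.0260)
arm 2 at φ=120.0°: (R−r)+L cos θ2 = 0.1949;  centre 2 = (-0.0975, 0.1688, -0.0964)
centre 3 = (0.2249·cos240.0°, 0.2249·sin240.0°, -0.0388) = (-0.1124, -0.1948, -0.0388)
|centre ₂|²−|centre ₁|² = -0.0052;  |centre ₃|²−|centre ₁|² = -0.0005
[-0.6504 0.3376 -0.1407]·P = -0.0052;  [-0.6803 -0.3895 -0.0256]·P = -0.0005
det = 0.4830;  x = 0.0046+-0.1314z,  y = -0.0068+0.1638z
quadratic in z: (1.0441)z²+(0.1085)z+(-0.1095)=0, √Δ=0.6848 → z ∈ {-0.3799, 0.2760}; z = -0.3799 (taking z<0)
x = 0.0545, y = -0.0690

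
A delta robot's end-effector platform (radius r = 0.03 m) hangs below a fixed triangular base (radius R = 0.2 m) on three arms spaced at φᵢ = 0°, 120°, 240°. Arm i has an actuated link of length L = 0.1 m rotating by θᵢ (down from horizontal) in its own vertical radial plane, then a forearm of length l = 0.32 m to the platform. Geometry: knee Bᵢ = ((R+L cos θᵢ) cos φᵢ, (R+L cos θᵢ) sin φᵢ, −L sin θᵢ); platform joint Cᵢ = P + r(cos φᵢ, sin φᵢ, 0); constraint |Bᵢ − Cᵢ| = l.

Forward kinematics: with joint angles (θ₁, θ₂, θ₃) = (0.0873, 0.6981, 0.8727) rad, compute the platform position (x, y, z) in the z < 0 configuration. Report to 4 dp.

O1 = (0.2696·cos0.0°, 0.2696·sin0.0°, -0.0087) = (0.2696, 0.0000, -0.0087)
O2 = (0.2466·cos120.0°, 0.2466·sin120.0°, -0.0643) = (-0.1233, 0.2136, -0.0643)
O3 = (0.2343·cos240.0°, 0.2343·sin240.0°, -0.0766) = (-0.1171, -0.2029, -0.0766)
eliminate P² terms by subtracting sphere 1 from 2 and 3
linear system: -0.7858x+0.4271y = -0.0078−-0.1111z; -0.7735x+-0.4058y = -0.0120−-0.1358z
Cramer: x(z) = 0.0128-0.1588z;  y(z) = 0.0052-0.0320z
into |P−O₁|² = l²: 1.0262z² + 0.0987z + -0.0363 = 0;  Δ = 0.1589;  z = -0.2423 or 0.1461 → z<0 root = -0.2423
x = 0.0513, y = 0.0130

(0.0513, 0.0130, -0.2423)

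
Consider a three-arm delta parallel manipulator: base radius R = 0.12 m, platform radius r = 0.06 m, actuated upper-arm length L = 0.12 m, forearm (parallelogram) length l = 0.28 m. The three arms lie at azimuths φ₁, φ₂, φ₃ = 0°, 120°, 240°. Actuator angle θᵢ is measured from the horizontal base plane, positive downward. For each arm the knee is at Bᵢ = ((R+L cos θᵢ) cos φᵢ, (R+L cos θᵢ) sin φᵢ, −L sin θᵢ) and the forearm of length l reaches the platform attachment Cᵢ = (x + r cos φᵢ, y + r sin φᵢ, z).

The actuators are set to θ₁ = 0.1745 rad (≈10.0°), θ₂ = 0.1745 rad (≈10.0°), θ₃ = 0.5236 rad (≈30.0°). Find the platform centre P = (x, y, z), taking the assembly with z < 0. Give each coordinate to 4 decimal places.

φ1=0.0°: virtual centre (0.1782, 0.0000, -0.0208), radius l
arm 2 at φ=120.0°: ρ2 = 0.1782;  O2 = (-0.0891, 0.1543, -0.0208)
O3 = (0.1639·cos240.0°, 0.1639·sin240.0°, -0.0600) = (-0.0820, -0.1420, -0.0600)
subtract pairs → two planes through P
[-0.5345 0.3086 0.0000]·P = 0.0000;  [-0.5203 -0.2839 -0.0783]·P = -0.0017
det = 0.3123;  x = 0.0017+-0.0774z,  y = 0.0029+-0.1341z
sphere 1 gives Az²+Bz+C=0 with A=1.0240, B=0.0682, C=-0.0468;  B²−4AC=0.1964;  roots -0.2497, 0.1831;  negative root z = -0.2497
x = 0.0210, y = 0.0364

(0.0210, 0.0364, -0.2497)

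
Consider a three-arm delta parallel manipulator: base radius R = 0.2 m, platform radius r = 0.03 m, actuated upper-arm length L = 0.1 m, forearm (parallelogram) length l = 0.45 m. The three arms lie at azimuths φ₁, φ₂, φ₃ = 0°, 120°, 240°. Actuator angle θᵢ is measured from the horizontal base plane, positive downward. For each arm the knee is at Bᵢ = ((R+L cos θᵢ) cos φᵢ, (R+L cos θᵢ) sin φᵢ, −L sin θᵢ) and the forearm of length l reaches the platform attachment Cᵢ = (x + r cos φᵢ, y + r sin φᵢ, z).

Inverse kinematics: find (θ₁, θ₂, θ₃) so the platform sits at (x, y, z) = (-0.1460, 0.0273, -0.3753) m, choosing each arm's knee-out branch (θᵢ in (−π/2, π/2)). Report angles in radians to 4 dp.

θ₁ = 1.2221, θ₂ = -0.2611, θ₃ = 0.0876

φ1=0.0° → target in arm frame (-0.1460, 0.0273)
  A=0.3160, B=-0.3753, C=(l²−L²−A²−y'²−z²)/(2L)=-0.2448
  √(A²+B²)=0.4906;  θ1 = -0.8710+2.0931 ≈ 1.2221
φ2=120.0° → target in arm frame (0.0966, 0.1128)
  A=0.0734, B=-0.3753, C=(l²−L²−A²−y'²−z²)/(2L)=0.1677
  θ2 = atan2(B,A) + arccos(C/0.3824) = -0.2611
φ3=240.0° → target in arm frame (0.0494, -0.1401)
  A=0.1206, B=-0.3753, C=(l²−L²−A²−y'²−z²)/(2L)=0.0874
  θ3 = atan2(B,A) + arccos(C/0.3942) = 0.0876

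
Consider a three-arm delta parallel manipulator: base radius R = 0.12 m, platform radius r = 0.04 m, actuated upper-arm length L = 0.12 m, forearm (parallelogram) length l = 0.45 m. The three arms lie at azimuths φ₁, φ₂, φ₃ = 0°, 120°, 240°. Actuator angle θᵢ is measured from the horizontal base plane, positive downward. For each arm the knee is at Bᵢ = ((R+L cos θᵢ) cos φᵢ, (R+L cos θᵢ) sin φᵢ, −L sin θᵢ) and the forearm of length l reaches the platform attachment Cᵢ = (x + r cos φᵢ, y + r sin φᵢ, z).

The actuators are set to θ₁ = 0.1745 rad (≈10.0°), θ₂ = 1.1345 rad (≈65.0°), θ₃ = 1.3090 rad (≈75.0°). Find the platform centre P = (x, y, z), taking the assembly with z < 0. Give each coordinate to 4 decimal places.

arm 1 at φ=0.0°: (R−r)+L cos θ1 = 0.1982;  S1 = (0.1982, 0.0000, -0.0208)
arm 2 at φ=120.0°: (R−r)+L cos θ2 = 0.1307;  S2 = (-0.0654, 0.1132, -0.1088)
φ3=240.0°: virtual centre (-0.0555, -0.0962, -0.1159), radius l
|S₂|²−|S₁|² = -0.0108;  |S₃|²−|S₁|² = -0.0139
linear system: -0.5271x+0.2264y = -0.0108−-0.1758z; -0.5074x+-0.1924y = -0.0139−-0.1902z
det = 0.2163;  x = 0.0242+-0.3555z,  y = 0.0086+-0.0508z
into |P−S₁|² = l²: 1.1290z² + 0.1645z + -0.1717 = 0;  Δ = 0.8025;  z = -0.4696 or 0.3239 → z<0 root = -0.4696
x = 0.1911, y = 0.0325

(0.1911, 0.0325, -0.4696)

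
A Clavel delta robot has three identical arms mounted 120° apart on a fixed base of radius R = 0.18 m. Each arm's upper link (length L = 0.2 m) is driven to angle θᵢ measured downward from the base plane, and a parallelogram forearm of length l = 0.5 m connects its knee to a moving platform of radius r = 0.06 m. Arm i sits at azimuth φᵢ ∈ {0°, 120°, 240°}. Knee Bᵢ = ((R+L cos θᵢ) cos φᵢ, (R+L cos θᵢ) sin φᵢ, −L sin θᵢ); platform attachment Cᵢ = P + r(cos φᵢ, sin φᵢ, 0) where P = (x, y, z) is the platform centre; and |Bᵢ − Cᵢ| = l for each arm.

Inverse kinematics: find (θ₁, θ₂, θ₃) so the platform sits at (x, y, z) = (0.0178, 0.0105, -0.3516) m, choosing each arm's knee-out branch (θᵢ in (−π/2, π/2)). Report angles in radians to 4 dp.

rotate P by −φ1: (0.0178, 0.0105, -0.3516)
  e−x'=0.1022;  (l²−L²−(e−x')²−y'²−z²)/2L = 0.1896
  θ1 = atan2(B,A) + arccos(C/0.3662) = -0.2613
rotate P by −φ2: (0.0002, -0.0207, -0.3516)
  e−x'=0.1198;  (l²−L²−(e−x')²−y'²−z²)/2L = 0.1790
  θ2 = atan2(B,A) + arccos(C/0.3715) = -0.1744
φ3=240.0° → target in arm frame (-0.0180, 0.0102)
  e−x'=0.1380;  (l²−L²−(e−x')²−y'²−z²)/2L = 0.1681
  γ=atan2(-0.3516,0.1380)=-1.1968;  ψ=arccos(0.4450)=1.1096;  θ3=γ+ψ≈-0.0872

θ₁ = -0.2613, θ₂ = -0.1744, θ₃ = -0.0872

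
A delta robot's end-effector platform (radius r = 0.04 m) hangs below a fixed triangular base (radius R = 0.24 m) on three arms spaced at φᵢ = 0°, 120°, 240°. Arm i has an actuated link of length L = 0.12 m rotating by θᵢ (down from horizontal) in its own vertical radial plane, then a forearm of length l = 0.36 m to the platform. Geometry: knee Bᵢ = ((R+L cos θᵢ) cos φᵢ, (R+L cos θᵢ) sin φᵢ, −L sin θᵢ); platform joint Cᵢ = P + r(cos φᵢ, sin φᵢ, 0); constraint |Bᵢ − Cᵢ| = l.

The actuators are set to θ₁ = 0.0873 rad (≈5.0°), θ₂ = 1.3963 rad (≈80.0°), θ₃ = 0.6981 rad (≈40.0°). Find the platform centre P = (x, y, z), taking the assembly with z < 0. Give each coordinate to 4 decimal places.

(0.0867, -0.0646, -0.2773)

arm 1 at φ=0.0°: e+L cos θ1 = 0.3195;  S1 = (0.3195, 0.0000, -0.0105)
arm 2 at φ=120.0°: e+L cos θ2 = 0.2208;  S2 = (-0.1104, 0.1912, -0.1182)
φ3=240.0°: virtual centre (-0.1460, -0.2528, -0.0771), radius l
eliminate P² terms by subtracting sphere 1 from 2 and 3
plane₁₂: -0.8599x+0.3825y+-0.2154z = -0.0395
Cramer: x(z) = 0.0306-0.2022z;  y(z) = -0.0345+0.1086z
into |P−S₁|² = l²: 1.0527z² + 0.1303z + -0.0448 = 0;  Δ = 0.2056;  z = -0.2773 or 0.1535 → z<0 root = -0.2773
x = 0.0867, y = -0.0646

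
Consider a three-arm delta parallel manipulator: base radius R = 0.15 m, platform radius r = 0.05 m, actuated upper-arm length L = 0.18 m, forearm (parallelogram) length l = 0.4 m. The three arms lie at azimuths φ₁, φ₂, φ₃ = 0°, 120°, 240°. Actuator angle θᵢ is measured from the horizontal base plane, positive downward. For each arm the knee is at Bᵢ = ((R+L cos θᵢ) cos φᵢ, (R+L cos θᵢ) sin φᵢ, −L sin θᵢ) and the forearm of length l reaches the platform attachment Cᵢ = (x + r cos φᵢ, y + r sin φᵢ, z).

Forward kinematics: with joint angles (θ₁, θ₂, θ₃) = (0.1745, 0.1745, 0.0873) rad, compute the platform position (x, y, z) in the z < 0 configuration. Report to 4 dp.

arm 1 at φ=0.0°: (R−r)+L cos θ1 = 0.2773;  O1 = (0.2773, 0.0000, -0.0313)
O2 = (0.2773·cos120.0°, 0.2773·sin120.0°, -0.0313) = (-0.1386, 0.2401, -0.0313)
arm 3 at φ=240.0°: (R−r)+L cos θ3 = 0.2793;  O3 = (-0.1397, -0.2419, -0.0157)
eliminate P² terms by subtracting sphere 1 from 2 and 3
plane₁₂: -0.8318x+0.4802y+0.0000z = 0.0000
Cramer: x(z) = -0.0002+0.0186z;  y(z) = -0.0004+0.0322z
sphere 1 gives Az²+Bz+C=0 with A=1.0014, B=0.0521, C=-0.0820;  B²−4AC=0.3312;  roots -0.3134, 0.2613;  negative root z = -0.3134
x = -0.0061, y = -0.0105

(-0.0061, -0.0105, -0.3134)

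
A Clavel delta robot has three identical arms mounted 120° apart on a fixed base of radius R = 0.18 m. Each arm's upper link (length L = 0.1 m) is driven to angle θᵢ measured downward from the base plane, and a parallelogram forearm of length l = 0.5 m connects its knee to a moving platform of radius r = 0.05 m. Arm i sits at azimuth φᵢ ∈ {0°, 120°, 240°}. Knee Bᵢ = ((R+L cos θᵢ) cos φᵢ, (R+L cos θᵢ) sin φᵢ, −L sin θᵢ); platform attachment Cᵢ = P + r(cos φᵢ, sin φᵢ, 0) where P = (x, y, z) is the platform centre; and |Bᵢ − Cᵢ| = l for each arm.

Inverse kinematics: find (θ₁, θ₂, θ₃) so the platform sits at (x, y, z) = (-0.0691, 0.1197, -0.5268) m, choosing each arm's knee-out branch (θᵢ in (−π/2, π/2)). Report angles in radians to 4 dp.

θ₁ = 1.3094, θ₂ = 0.3491, θ₃ = 1.3094

rotate P by −φ1: (-0.0691, 0.1197, -0.5268)
  A cos θ + B sin θ = C:  0.1991·cos θ + -0.5268·sin θ = -0.4574
  θ1 = atan2(B,A) + arccos(C/0.5632) = 1.3094
φ2=120.0° → target in arm frame (0.1382, 0.0000)
  e−x'=-0.0082;  (l²−L²−(e−x')²−y'²−z²)/2L = -0.1879
  θ2 = atan2(B,A) + arccos(C/0.5269) = 0.3491
arm 3 (φ=240.0°): x'=-0.0691, y'=-0.1197
  A cos θ + B sin θ = C:  0.1991·cos θ + -0.5268·sin θ = -0.4575
  γ=atan2(-0.5268,0.1991)=-1.2094;  ψ=arccos(-0.8123)=2.5188;  θ3=γ+ψ≈1.3094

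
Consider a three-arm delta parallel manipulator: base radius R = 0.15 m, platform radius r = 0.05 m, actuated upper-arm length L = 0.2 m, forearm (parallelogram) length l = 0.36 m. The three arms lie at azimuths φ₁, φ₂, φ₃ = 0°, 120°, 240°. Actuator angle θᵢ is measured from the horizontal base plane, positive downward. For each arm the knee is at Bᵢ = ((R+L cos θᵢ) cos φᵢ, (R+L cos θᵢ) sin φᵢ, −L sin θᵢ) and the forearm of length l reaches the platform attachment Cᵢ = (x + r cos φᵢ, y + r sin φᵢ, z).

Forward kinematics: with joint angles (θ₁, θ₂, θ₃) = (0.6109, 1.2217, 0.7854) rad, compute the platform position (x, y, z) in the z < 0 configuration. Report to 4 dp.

(0.0795, -0.0828, -0.4127)

centre 1 = (0.2638·cos0.0°, 0.2638·sin0.0°, -0.1147) = (0.2638, 0.0000, -0.1147)
arm 2 at φ=120.0°: ρ2 = 0.1684;  centre 2 = (-0.0842, 0.1458, -0.1879)
arm 3 at φ=240.0°: ρ3 = 0.2414;  centre 3 = (-0.1207, -0.2091, -0.1414)
eliminate P² terms by subtracting sphere 1 from 2 and 3
[-0.6961 0.2917 -0.1464]·P = -0.0191;  [-0.7691 -0.4182 -0.0534]·P = -0.0045
det = 0.5154;  x = 0.0180+-0.1490z,  y = -0.0224+0.1464z
into |P−centre ₁|² = l²: 1.0436z² + 0.2961z + -0.0555 = 0;  Δ = 0.3194;  z = -0.4127 or 0.1289 → z<0 root = -0.4127
x = 0.0795, y = -0.0828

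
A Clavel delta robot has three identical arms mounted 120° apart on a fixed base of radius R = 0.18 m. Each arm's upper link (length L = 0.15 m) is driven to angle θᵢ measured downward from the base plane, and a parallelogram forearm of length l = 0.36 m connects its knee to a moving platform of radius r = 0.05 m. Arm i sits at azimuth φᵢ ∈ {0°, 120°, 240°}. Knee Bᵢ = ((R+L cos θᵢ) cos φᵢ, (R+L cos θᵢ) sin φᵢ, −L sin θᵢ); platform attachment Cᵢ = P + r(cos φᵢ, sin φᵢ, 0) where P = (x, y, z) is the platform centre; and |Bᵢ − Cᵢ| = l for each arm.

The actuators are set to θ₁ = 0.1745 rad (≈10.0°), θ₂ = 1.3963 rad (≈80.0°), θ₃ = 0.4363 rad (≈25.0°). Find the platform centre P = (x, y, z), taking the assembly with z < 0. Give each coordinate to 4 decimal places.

arm 1 at φ=0.0°: (R−r)+L cos θ1 = 0.2777;  S1 = (0.2777, 0.0000, -0.0260)
φ2=120.0°: virtual centre (-0.0780, 0.1351, -0.1477), radius l
arm 3 at φ=240.0°: (R−r)+L cos θ3 = 0.2659;  S3 = (-0.1330, -0.2303, -0.0634)
|S₂|²−|S₁|² = -0.0316;  |S₃|²−|S₁|² = -0.0031
plane₁₂: -0.7115x+0.2703y+-0.2434z = -0.0316
det = 0.5497;  x = 0.0280+-0.2406z,  y = -0.0433+0.2669z
into |P−S₁|² = l²: 1.1292z² + 0.1491z + -0.0647 = 0;  Δ = 0.3144;  z = -0.3143 or 0.1823 → z<0 root = -0.3143
x = 0.1037, y = -0.1272

(0.1037, -0.1272, -0.3143)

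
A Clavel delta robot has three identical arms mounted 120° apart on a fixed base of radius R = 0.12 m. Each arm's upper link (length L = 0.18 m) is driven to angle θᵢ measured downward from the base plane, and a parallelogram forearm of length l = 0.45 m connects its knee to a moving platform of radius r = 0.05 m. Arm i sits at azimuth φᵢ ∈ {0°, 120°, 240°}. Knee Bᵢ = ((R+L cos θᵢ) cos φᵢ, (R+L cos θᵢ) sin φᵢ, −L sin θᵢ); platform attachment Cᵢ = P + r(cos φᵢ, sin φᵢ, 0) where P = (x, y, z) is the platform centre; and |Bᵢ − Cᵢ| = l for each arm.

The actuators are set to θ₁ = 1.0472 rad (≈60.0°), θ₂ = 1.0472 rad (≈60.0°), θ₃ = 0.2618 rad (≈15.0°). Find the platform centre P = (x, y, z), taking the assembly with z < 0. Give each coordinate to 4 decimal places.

φ1=0.0°: virtual centre (0.1600, 0.0000, -0.1559), radius l
φ2=120.0°: virtual centre (-0.0800, 0.1386, -0.1559), radius l
O3 = (0.2439·cos240.0°, 0.2439·sin240.0°, -0.0466) = (-0.1219, -0.2112, -0.0466)
|O₂|²−|O₁|² = 0.0000;  |O₃|²−|O₁|² = 0.0117
plane₁₂: -0.4800x+0.2771y+0.0000z = 0.0000
det = 0.3590;  x = -0.0091+0.1687z,  y = -0.0157+0.2923z
into |P−O₁|² = l²: 1.1139z² + 0.2455z + -0.1494 = 0;  Δ = 0.7258;  z = -0.4926 or 0.2722 → z<0 root = -0.4926
x = -0.0922, y = -0.1597

(-0.0922, -0.1597, -0.4926)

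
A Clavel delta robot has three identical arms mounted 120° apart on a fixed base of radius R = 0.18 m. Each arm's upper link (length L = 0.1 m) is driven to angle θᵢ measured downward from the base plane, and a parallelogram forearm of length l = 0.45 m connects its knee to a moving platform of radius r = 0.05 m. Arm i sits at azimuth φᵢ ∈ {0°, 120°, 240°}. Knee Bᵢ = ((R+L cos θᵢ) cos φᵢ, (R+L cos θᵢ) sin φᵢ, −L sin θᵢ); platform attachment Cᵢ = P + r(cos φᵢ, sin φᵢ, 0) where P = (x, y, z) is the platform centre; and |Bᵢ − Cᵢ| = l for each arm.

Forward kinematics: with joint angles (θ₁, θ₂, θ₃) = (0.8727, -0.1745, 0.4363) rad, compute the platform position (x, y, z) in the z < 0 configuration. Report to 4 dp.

arm 1 at φ=0.0°: e+L cos θ1 = 0.1943;  S1 = (0.1943, 0.0000, -0.0766)
φ2=120.0°: virtual centre (-0.1142, 0.1979, 0.0174), radius l
arm 3 at φ=240.0°: e+L cos θ3 = 0.2206;  S3 = (-0.1103, -0.1911, -0.0423)
eliminate P² terms by subtracting sphere 1 from 2 and 3
plane₁₂: -0.6170x+0.3957y+0.1879z = 0.0089
Cramer: x(z) = -0.0128+0.2076z;  y(z) = 0.0025-0.1512z
quadratic in z: (1.0660)z²+(0.0665)z+(-0.1537)=0, √Δ=0.8124 → z ∈ {-0.4122, 0.3499}; z = -0.4122 (taking z<0)
x = -0.0984, y = 0.0648

(-0.0984, 0.0648, -0.4122)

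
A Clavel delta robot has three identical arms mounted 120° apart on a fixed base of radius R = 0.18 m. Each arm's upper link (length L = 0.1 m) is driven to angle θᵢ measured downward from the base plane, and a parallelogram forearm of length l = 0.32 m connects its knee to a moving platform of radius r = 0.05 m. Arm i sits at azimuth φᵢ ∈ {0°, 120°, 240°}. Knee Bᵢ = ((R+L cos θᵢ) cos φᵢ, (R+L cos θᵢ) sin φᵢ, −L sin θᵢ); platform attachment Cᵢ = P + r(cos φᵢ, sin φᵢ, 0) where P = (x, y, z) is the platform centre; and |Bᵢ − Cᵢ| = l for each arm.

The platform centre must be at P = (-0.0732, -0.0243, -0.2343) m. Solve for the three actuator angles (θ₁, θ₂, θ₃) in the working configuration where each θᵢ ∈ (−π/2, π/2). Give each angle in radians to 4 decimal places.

φ1=0.0° → target in arm frame (-0.0732, -0.0243)
  A=0.2032, B=-0.2343, C=(l²−L²−A²−y'²−z²)/(2L)=-0.0219
  γ=atan2(-0.2343,0.2032)=-0.8564;  ψ=arccos(-0.0706)=1.6414;  θ1=γ+ψ≈0.7851
arm 2 (φ=120.0°): x'=0.0156, y'=0.0755
  A cos θ + B sin θ = C:  0.1144·cos θ + -0.2343·sin θ = 0.0935
  γ=atan2(-0.2343,0.1144)=-1.1164;  ψ=arccos(0.3586)=1.2041;  θ2=γ+ψ≈0.0876
arm 3 (φ=240.0°): x'=0.0576, y'=-0.0512
  e−x'=0.0724;  (l²−L²−(e−x')²−y'²−z²)/2L = 0.1482
  θ3 = atan2(B,A) + arccos(C/0.2452) = -0.3495

θ₁ = 0.7851, θ₂ = 0.0876, θ₃ = -0.3495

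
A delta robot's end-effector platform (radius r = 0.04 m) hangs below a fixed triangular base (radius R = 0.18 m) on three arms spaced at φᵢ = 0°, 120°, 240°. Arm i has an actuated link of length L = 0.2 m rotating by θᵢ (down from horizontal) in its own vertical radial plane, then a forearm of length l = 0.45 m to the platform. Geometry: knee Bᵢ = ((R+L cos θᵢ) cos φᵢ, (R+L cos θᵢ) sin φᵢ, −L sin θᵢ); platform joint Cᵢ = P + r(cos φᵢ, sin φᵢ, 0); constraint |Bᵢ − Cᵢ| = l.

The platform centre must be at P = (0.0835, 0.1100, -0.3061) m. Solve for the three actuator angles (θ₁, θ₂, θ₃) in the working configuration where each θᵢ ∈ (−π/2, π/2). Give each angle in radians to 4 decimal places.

θ₁ = -0.2617, θ₂ = -0.0871, θ₃ = 0.7854

rotate P by −φ1: (0.0835, 0.1100, -0.3061)
  A=0.0565, B=-0.3061, C=(l²−L²−A²−y'²−z²)/(2L)=0.1338
  γ=atan2(-0.3061,0.0565)=-1.3883;  ψ=arccos(0.4298)=1.1266;  θ1=γ+ψ≈-0.2617
φ2=120.0° → target in arm frame (0.0535, -0.1273)
  A cos θ + B sin θ = C:  0.0865·cos θ + -0.3061·sin θ = 0.1128
  √(A²+B²)=0.3181;  θ2 = -1.2954+1.2083 ≈ -0.0871
rotate P by −φ3: (-0.1370, 0.0173, -0.3061)
  e−x'=0.2770;  (l²−L²−(e−x')²−y'²−z²)/2L = -0.0206
  √(A²+B²)=0.4128;  θ3 = -0.8352+1.6207 ≈ 0.7854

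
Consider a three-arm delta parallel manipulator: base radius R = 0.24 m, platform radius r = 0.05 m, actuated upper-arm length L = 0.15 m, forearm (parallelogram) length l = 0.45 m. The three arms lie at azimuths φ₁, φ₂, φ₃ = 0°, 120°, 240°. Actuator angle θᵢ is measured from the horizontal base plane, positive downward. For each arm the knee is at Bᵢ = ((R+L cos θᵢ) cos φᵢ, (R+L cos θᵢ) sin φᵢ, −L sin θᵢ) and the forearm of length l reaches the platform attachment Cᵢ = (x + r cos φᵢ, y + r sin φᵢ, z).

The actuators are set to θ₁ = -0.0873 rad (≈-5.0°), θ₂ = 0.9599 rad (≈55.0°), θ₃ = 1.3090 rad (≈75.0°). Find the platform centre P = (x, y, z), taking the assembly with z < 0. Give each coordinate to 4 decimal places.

O1 = (0.3394·cos0.0°, 0.3394·sin0.0°, 0.0131) = (0.3394, 0.0000, 0.0131)
φ2=120.0°: virtual centre (-0.1380, 0.2391, -0.1229), radius l
φ3=240.0°: virtual centre (-0.1144, -0.1982, -0.1449), radius l
eliminate P² terms by subtracting sphere 1 from 2 and 3
[-0.9549 0.4781 -0.2719]·P = -0.0241;  [-0.9077 -0.3963 -0.3159]·P = -0.0420
Cramer: x(z) = 0.0365-0.3186z;  y(z) = 0.0225-0.0676z
quadratic in z: (1.1061)z²+(0.1638)z+(-0.1100)=0, √Δ=0.7167 → z ∈ {-0.3981, 0.2500}; z = -0.3981 (taking z<0)
x = 0.1633, y = 0.0494

(0.1633, 0.0494, -0.3981)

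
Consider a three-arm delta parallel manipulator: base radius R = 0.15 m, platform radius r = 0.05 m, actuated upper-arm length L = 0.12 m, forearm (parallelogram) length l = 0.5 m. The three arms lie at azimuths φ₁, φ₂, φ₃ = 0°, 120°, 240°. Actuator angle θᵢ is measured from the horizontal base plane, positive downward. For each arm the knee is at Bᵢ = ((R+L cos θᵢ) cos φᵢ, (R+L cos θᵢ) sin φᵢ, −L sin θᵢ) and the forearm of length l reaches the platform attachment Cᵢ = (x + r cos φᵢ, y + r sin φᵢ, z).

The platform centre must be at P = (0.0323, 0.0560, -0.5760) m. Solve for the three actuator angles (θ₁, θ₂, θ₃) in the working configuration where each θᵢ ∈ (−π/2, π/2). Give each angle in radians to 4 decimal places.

θ₁ = 0.9597, θ₂ = 0.9595, θ₃ = 1.3088

rotate P by −φ1: (0.0323, 0.0560, -0.5760)
  e−x'=0.0677;  (l²−L²−(e−x')²−y'²−z²)/2L = -0.4329
  γ=atan2(-0.5760,0.0677)=-1.4538;  ψ=arccos(-0.7464)=2.4135;  θ1=γ+ψ≈0.9597
arm 2 (φ=120.0°): x'=0.0323, y'=-0.0560
  e−x'=0.0677;  (l²−L²−(e−x')²−y'²−z²)/2L = -0.4329
  √(A²+B²)=0.5800;  θ2 = -1.4539+2.4134 ≈ 0.9595
arm 3 (φ=240.0°): x'=-0.0646, y'=0.0000
  A cos θ + B sin θ = C:  0.1646·cos θ + -0.5760·sin θ = -0.5137
  θ3 = atan2(B,A) + arccos(C/0.5991) = 1.3088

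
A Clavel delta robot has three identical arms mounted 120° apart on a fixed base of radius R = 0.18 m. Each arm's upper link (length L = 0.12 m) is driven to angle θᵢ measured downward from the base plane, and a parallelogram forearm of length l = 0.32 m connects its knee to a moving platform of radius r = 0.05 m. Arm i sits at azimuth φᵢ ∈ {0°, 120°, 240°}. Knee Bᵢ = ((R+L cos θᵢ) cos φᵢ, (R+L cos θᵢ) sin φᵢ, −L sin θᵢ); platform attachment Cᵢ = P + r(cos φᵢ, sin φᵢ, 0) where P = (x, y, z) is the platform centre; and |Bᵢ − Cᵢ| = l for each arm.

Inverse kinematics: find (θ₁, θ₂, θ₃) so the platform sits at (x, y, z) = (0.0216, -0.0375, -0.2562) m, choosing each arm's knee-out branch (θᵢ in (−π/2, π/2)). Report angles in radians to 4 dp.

θ₁ = 0.2620, θ₂ = 0.6981, θ₃ = 0.2614

rotate P by −φ1: (0.0216, -0.0375, -0.2562)
  A cos θ + B sin θ = C:  0.1084·cos θ + -0.2562·sin θ = 0.0384
  √(A²+B²)=0.2782;  θ1 = -1.1705+1.4325 ≈ 0.2620
φ2=120.0° → target in arm frame (-0.0433, 0.0000)
  A=0.1733, B=-0.2562, C=(l²−L²−A²−y'²−z²)/(2L)=-0.0319
  γ=atan2(-0.2562,0.1733)=-0.9761;  ψ=arccos(-0.1032)=1.6742;  θ2=γ+ψ≈0.6981
φ3=240.0° → target in arm frame (0.0217, 0.0375)
  e−x'=0.1083;  (l²−L²−(e−x')²−y'²−z²)/2L = 0.0384
  √(A²+B²)=0.2782;  θ3 = -1.1708+1.4322 ≈ 0.2614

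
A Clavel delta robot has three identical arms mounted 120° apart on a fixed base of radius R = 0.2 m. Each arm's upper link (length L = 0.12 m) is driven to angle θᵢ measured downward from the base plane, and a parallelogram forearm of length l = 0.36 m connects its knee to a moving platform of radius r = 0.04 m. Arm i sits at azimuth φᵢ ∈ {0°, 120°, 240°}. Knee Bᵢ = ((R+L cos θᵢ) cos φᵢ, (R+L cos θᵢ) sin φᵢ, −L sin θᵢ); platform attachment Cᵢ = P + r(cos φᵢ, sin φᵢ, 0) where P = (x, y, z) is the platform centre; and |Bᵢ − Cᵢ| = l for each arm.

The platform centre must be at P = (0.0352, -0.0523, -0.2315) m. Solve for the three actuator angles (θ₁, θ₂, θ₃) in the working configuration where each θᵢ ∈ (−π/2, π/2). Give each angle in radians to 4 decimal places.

θ₁ = -0.2615, θ₂ = 0.6114, θ₃ = -0.1740

arm 1 (φ=0.0°): x'=0.0352, y'=-0.0523
  A cos θ + B sin θ = C:  0.1248·cos θ + -0.2315·sin θ = 0.1804
  √(A²+B²)=0.2630;  θ1 = -1.0764+0.8149 ≈ -0.2615
arm 2 (φ=120.0°): x'=-0.0629, y'=-0.0043
  A=0.2229, B=-0.2315, C=(l²−L²−A²−y'²−z²)/(2L)=0.0496
  γ=atan2(-0.2315,0.2229)=-0.8043;  ψ=arccos(0.1544)=1.4158;  θ2=γ+ψ≈0.6114
φ3=240.0° → target in arm frame (0.0277, 0.0566)
  A cos θ + B sin θ = C:  0.1323·cos θ + -0.2315·sin θ = 0.1704
  γ=atan2(-0.2315,0.1323)=-1.0516;  ψ=arccos(0.6390)=0.8775;  θ3=γ+ψ≈-0.1740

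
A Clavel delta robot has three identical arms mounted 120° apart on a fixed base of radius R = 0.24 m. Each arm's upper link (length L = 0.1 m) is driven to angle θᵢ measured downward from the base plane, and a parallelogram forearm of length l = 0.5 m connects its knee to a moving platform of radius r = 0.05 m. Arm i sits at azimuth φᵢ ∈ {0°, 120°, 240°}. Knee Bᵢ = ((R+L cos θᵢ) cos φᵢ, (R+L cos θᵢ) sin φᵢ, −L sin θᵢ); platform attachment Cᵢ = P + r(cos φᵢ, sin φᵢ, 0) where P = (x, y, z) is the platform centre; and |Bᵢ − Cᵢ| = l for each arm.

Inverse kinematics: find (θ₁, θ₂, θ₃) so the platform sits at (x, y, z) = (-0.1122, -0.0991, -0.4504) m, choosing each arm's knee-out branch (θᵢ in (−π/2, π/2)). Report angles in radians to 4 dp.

rotate P by −φ1: (-0.1122, -0.0991, -0.4504)
  e−x'=0.3022;  (l²−L²−(e−x')²−y'²−z²)/2L = -0.3200
  γ=atan2(-0.4504,0.3022)=-0.9798;  ψ=arccos(-0.5900)=2.2019;  θ1=γ+ψ≈1.2221
rotate P by −φ2: (-0.0297, 0.1467, -0.4504)
  A=0.2197, B=-0.4504, C=(l²−L²−A²−y'²−z²)/(2L)=-0.1633
  √(A²+B²)=0.5011;  θ2 = -1.1169+1.9028 ≈ 0.7858
φ3=240.0° → target in arm frame (0.1419, -0.0476)
  e−x'=0.0481;  (l²−L²−(e−x')²−y'²−z²)/2L = 0.1628
  γ=atan2(-0.4504,0.0481)=-1.4645;  ψ=arccos(0.3594)=1.2031;  θ3=γ+ψ≈-0.2613

θ₁ = 1.2221, θ₂ = 0.7858, θ₃ = -0.2613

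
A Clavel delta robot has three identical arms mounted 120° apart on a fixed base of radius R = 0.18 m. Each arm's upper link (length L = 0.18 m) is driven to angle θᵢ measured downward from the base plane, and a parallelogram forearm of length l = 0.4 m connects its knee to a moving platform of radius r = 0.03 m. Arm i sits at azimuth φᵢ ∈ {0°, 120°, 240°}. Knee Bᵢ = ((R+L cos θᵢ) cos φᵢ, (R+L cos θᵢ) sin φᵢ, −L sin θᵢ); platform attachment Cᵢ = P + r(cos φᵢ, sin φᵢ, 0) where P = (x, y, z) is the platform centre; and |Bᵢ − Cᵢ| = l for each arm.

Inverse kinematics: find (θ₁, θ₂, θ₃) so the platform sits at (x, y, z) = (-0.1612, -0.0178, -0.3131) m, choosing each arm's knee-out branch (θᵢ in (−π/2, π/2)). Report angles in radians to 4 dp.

θ₁ = 1.2217, θ₂ = 0.2618, θ₃ = 0.0870

rotate P by −φ1: (-0.1612, -0.0178, -0.3131)
  e−x'=0.3112;  (l²−L²−(e−x')²−y'²−z²)/2L = -0.1878
  θ1 = atan2(B,A) + arccos(C/0.4414) = 1.2217
φ2=120.0° → target in arm frame (0.0652, 0.1485)
  A=0.0848, B=-0.3131, C=(l²−L²−A²−y'²−z²)/(2L)=0.0009
  √(A²+B²)=0.3244;  θ2 = -1.3063+1.5680 ≈ 0.2618
arm 3 (φ=240.0°): x'=0.0960, y'=-0.1307
  e−x'=0.0540;  (l²−L²−(e−x')²−y'²−z²)/2L = 0.0266
  θ3 = atan2(B,A) + arccos(C/0.3177) = 0.0870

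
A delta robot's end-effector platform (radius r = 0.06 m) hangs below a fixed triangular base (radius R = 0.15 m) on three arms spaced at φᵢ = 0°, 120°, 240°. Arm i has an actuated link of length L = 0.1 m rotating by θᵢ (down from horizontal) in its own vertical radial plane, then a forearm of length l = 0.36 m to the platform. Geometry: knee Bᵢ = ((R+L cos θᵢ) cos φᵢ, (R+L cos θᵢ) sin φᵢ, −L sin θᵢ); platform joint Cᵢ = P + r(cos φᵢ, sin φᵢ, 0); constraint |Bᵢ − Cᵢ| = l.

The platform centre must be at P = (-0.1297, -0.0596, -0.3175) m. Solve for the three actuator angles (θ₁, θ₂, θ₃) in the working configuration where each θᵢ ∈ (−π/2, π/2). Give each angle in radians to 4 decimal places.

arm 1 (φ=0.0°): x'=-0.1297, y'=-0.0596
  A=0.2197, B=-0.3175, C=(l²−L²−A²−y'²−z²)/(2L)=-0.1651
  √(A²+B²)=0.3861;  θ1 = -0.9655+2.0127 ≈ 1.0473
arm 2 (φ=120.0°): x'=0.0132, y'=0.1421
  A cos θ + B sin θ = C:  0.0768·cos θ + -0.3175·sin θ = -0.0365
  θ2 = atan2(B,A) + arccos(C/0.3266) = 0.3492
φ3=240.0° → target in arm frame (0.1165, -0.0825)
  A=-0.0265, B=-0.3175, C=(l²−L²−A²−y'²−z²)/(2L)=0.0564
  θ3 = atan2(B,A) + arccos(C/0.3186) = -0.2612

θ₁ = 1.0473, θ₂ = 0.3492, θ₃ = -0.2612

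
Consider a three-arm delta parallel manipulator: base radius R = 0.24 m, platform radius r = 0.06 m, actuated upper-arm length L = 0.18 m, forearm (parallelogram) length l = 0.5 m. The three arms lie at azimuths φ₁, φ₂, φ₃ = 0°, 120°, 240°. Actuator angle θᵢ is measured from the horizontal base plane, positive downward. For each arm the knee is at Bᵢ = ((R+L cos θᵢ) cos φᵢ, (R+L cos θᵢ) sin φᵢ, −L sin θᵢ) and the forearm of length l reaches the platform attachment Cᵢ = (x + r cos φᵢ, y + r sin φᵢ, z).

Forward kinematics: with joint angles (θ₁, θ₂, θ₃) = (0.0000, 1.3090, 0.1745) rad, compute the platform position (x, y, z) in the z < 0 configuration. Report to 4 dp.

arm 1 at φ=0.0°: e+L cos θ1 = 0.3600;  S1 = (0.3600, 0.0000, 0.0000)
arm 2 at φ=120.0°: e+L cos θ2 = 0.2266;  S2 = (-0.1133, 0.1962, -0.1739)
arm 3 at φ=240.0°: e+L cos θ3 = 0.3573;  S3 = (-0.1786, -0.3094, -0.0313)
eliminate P² terms by subtracting sphere 1 from 2 and 3
plane₁₂: -0.9466x+0.3925y+-0.3477z = -0.0480
Cramer: x(z) = 0.0299-0.2377z;  y(z) = -0.0504+0.3128z
into |P−S₁|² = l²: 1.1543z² + 0.1254z + -0.1385 = 0;  Δ = 0.6551;  z = -0.4049 or 0.2962 → z<0 root = -0.4049
x = 0.1261, y = -0.1770

(0.1261, -0.1770, -0.4049)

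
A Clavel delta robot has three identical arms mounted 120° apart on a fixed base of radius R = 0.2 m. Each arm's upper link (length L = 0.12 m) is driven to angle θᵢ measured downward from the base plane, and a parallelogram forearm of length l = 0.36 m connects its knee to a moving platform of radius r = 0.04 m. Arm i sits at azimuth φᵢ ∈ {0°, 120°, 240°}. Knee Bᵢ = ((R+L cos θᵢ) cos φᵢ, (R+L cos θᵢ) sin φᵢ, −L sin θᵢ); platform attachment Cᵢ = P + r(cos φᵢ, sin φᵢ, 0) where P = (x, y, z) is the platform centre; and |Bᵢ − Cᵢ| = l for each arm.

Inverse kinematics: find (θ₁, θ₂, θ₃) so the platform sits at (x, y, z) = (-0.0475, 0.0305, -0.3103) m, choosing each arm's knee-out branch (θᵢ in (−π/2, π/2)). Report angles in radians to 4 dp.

θ₁ = 0.8731, θ₂ = 0.2619, θ₃ = 0.6107

arm 1 (φ=0.0°): x'=-0.0475, y'=0.0305
  A cos θ + B sin θ = C:  0.2075·cos θ + -0.3103·sin θ = -0.1045
  θ1 = atan2(B,A) + arccos(C/0.3733) = 0.8731
rotate P by −φ2: (0.0502, 0.0259, -0.3103)
  A=0.1098, B=-0.3103, C=(l²−L²−A²−y'²−z²)/(2L)=0.0257
  γ=atan2(-0.3103,0.1098)=-1.2306;  ψ=arccos(0.0782)=1.4925;  θ2=γ+ψ≈0.2619
φ3=240.0° → target in arm frame (-0.0027, -0.0564)
  A=0.1627, B=-0.3103, C=(l²−L²−A²−y'²−z²)/(2L)=-0.0447
  γ=atan2(-0.3103,0.1627)=-1.0880;  ψ=arccos(-0.1276)=1.6987;  θ3=γ+ψ≈0.6107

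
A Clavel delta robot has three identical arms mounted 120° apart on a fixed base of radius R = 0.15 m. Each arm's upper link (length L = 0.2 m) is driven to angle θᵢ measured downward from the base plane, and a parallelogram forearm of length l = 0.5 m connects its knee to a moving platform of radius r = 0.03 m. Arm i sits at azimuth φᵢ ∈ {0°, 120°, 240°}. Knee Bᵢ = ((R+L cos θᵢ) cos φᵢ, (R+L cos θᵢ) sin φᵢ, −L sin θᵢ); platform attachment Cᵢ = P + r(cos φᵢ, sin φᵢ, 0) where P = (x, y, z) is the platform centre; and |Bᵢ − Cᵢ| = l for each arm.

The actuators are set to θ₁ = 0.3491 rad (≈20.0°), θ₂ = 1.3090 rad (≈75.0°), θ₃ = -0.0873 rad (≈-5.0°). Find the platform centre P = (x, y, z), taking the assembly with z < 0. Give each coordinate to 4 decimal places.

φ1=0.0°: virtual centre (0.3079, 0.0000, -0.0684), radius l
arm 2 at φ=120.0°: (R−r)+L cos θ2 = 0.1718;  centre 2 = (-0.0859, 0.1488, -0.1932)
centre 3 = (0.3192·cos240.0°, 0.3192·sin240.0°, 0.0174) = (-0.1596, -0.2765, 0.0174)
|centre ₂|²−|centre ₁|² = -0.0327;  |centre ₃|²−|centre ₁|² = 0.0027
plane₁₂: -0.7876x+0.2975y+-0.2495z = -0.0327
det = 0.7137;  x = 0.0242+-0.1218z,  y = -0.0458+0.5164z
into |P−centre ₁|² = l²: 1.2815z² + 0.1586z + -0.1627 = 0;  Δ = 0.8592;  z = -0.4235 or 0.2998 → z<0 root = -0.4235
x = 0.0758, y = -0.2645

(0.0758, -0.2645, -0.4235)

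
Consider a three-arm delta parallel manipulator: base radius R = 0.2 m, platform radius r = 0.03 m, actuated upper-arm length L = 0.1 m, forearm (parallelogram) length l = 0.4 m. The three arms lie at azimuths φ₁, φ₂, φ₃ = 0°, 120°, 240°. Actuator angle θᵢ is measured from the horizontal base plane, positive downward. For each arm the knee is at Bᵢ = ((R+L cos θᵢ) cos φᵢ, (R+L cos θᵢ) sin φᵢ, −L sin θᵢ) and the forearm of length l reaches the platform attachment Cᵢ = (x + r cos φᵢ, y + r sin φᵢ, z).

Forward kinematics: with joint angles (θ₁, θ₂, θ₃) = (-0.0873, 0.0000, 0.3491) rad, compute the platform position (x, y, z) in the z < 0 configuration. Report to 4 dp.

(0.0207, 0.0248, -0.3034)

S1 = (0.2696·cos0.0°, 0.2696·sin0.0°, 0.0087) = (0.2696, 0.0000, 0.0087)
arm 2 at φ=120.0°: (R−r)+L cos θ2 = 0.2700;  S2 = (-0.1350, 0.2338, 0.0000)
arm 3 at φ=240.0°: (R−r)+L cos θ3 = 0.2640;  S3 = (-0.1320, -0.2286, -0.0342)
|S₂|²−|S₁|² = 0.0001;  |S₃|²−|S₁|² = -0.0019
[-0.8092 0.4677 -0.0174]·P = 0.0001;  [-0.8032 -0.4572 -0.0858]·P = -0.0019
det = 0.7456;  x = 0.0011+-0.0645z,  y = 0.0022+-0.0744z
sphere 1 gives Az²+Bz+C=0 with A=1.0097, B=0.0169, C=-0.0878;  B²−4AC=0.3550;  roots -0.3034, 0.2867;  negative root z = -0.3034
x = 0.0207, y = 0.0248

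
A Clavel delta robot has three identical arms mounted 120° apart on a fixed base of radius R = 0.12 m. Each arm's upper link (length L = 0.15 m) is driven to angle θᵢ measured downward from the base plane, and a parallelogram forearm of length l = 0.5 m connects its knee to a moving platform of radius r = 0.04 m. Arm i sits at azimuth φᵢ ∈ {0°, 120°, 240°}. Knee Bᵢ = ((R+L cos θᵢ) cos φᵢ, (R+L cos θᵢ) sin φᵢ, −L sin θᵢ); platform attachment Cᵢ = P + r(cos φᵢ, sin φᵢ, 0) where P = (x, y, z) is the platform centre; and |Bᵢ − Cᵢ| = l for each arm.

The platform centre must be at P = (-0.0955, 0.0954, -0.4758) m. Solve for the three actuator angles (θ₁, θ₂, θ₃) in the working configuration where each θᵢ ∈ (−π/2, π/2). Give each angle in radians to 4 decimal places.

θ₁ = 0.6112, θ₂ = -0.0870, θ₃ = 0.4363

rotate P by −φ1: (-0.0955, 0.0954, -0.4758)
  A=0.1755, B=-0.4758, C=(l²−L²−A²−y'²−z²)/(2L)=-0.1293
  θ1 = atan2(B,A) + arccos(C/0.5071) = 0.6112
arm 2 (φ=120.0°): x'=0.1304, y'=0.0350
  A cos θ + B sin θ = C:  -0.0504·cos θ + -0.4758·sin θ = -0.0088
  θ2 = atan2(B,A) + arccos(C/0.4785) = -0.0870
rotate P by −φ3: (-0.0349, -0.1304, -0.4758)
  A=0.1149, B=-0.4758, C=(l²−L²−A²−y'²−z²)/(2L)=-0.0970
  √(A²+B²)=0.4895;  θ3 = -1.3339+1.7702 ≈ 0.4363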